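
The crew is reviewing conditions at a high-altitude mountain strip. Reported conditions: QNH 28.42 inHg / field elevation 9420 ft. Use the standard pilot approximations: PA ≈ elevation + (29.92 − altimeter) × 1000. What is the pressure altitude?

10920 ft

Pressure correction = (29.92 − 28.42) × 1000 = +1500 ft.
Pressure altitude = 9420 + (+1500) = 10920 ft.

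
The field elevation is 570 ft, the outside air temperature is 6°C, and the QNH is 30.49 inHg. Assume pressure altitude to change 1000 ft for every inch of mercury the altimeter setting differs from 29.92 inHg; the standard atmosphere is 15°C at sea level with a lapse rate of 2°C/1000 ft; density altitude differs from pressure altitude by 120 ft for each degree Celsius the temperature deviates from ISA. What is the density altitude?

-1080 ft

Pressure altitude = 570 + (29.92 − 30.49) × 1000 = 570 + (-570) = 0 ft.
ISA temperature at 0 ft = 15 − 2 × (0/1000) = 15°C.
ISA deviation = 6 − 15 = -9°C.
Density altitude = 0 + 120 × (-9) = -1080 ft.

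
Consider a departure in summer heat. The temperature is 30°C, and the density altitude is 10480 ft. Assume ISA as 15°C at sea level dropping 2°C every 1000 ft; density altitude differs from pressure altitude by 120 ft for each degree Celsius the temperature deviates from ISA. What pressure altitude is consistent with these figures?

7000 ft

DA = PA + 120 × (OAT − (15 − 2·PA/1000)) = PA + 120·OAT − 1800 + 0.24·PA = 1.24·PA + 120·OAT − 1800.
So 1.24·PA = 10480 − 120 × 30 + 1800 = 8680.
PA = 8680 / 1.24 = 7000 ft.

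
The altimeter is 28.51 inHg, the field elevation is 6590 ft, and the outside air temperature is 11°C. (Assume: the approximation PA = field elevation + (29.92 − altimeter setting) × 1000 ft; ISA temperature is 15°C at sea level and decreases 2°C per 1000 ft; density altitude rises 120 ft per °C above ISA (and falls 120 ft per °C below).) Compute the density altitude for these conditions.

9440 ft

Pressure altitude = 6590 + (29.92 − 28.51) × 1000 = 6590 + (+1410) = 8000 ft.
ISA temperature at 8000 ft = 15 − 2 × (8000/1000) = -1°C.
ISA deviation = 11 − (-1) = +12°C.
Density altitude = 8000 + 120 × (12) = 9440 ft.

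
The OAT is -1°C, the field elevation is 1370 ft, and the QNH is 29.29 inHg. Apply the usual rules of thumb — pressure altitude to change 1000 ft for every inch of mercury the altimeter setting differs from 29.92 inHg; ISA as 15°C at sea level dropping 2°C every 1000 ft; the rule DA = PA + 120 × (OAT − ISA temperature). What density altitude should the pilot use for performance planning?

Pressure altitude = 1370 + (29.92 − 29.29) × 1000 = 1370 + (+630) = 2000 ft.
ISA temperature at 2000 ft = 15 − 2 × (2000/1000) = 11°C.
ISA deviation = -1 − 11 = -12°C.
Density altitude = 2000 + 120 × (-12) = 560 ft.

560 ft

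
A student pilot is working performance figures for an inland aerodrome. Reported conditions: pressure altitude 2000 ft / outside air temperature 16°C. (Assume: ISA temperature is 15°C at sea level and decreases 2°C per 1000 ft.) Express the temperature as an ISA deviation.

ISA+5°C

ISA temperature at 2000 ft = 15 − 2 × (2000/1000) = 11°C.
Deviation = OAT − ISA = 16 − 11 = +5°C.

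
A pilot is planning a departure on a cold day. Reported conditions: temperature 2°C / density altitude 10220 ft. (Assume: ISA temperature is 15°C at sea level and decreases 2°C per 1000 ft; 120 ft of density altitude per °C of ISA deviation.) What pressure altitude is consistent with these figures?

9500 ft

DA = PA + 120 × (OAT − (15 − 2·PA/1000)) = PA + 120·OAT − 1800 + 0.24·PA = 1.24·PA + 120·OAT − 1800.
So 1.24·PA = 10220 − 120 × 2 + 1800 = 11780.
PA = 11780 / 1.24 = 9500 ft.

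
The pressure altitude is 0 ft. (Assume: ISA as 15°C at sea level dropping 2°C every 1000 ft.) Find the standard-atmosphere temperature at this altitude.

15°C

ISA temperature = 15 − 2 × (0/1000) = 15 − 0 = 15°C.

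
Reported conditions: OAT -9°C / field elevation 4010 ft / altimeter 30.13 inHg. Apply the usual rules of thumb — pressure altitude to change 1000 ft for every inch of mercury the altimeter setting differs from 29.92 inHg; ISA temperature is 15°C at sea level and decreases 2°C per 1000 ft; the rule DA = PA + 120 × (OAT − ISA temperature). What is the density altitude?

1832 ft

Pressure altitude = 4010 + (29.92 − 30.13) × 1000 = 4010 + (-210) = 3800 ft.
ISA temperature at 3800 ft = 15 − 2 × (3800/1000) = 7.4°C.
ISA deviation = -9 − 7.4 = -16.4°C.
Density altitude = 3800 + 120 × (-16.4) = 1832 ft.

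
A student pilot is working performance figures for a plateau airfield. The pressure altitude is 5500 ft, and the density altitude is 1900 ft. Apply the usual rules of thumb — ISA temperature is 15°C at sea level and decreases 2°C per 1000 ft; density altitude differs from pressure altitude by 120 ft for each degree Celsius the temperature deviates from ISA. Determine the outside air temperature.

Density altitude − pressure altitude = 1900 − 5500 = -3600 ft.
At 120 ft/°C that is an ISA deviation of -3600/120 = -30°C.
ISA temperature at 5500 ft = 15 − 2 × (5500/1000) = 4°C.
OAT = ISA + deviation = 4 + (-30) = -26°C.

-26°C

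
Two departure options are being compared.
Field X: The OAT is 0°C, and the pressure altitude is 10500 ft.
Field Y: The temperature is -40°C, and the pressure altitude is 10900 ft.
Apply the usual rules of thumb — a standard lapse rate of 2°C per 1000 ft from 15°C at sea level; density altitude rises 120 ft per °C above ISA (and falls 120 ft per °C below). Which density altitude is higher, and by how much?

Field X by 4304 ft

Field X: ISA temp = -6°C, deviation +6°C, DA = 10500 + 120 × 6 = 11220 ft.
Field Y: ISA temp = -6.8°C, deviation -33.2°C, DA = 10900 + 120 × (-33.2) = 6916 ft.
Field X is higher by 11220 − 6916 = 4304 ft.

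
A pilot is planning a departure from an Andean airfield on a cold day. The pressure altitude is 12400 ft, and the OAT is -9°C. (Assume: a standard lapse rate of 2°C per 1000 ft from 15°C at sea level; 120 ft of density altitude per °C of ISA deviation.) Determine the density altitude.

ISA temperature at 12400 ft = 15 − 2 × (12400/1000) = -9.8°C.
ISA deviation = -9 − (-9.8) = +0.8°C.
Density altitude = 12400 + 120 × (0.8) = 12400 + (+96) = 12496 ft.

12496 ft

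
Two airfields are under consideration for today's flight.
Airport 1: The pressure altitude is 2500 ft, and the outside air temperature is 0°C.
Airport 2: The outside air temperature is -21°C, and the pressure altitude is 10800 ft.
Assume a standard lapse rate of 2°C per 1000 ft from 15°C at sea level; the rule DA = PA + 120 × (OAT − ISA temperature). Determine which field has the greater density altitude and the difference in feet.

Airport 1: ISA temp = 10°C, deviation -10°C, DA = 2500 + 120 × (-10) = 1300 ft.
Airport 2: ISA temp = -6.6°C, deviation -14.4°C, DA = 10800 + 120 × (-14.4) = 9072 ft.
Airport 2 is higher by 9072 − 1300 = 7772 ft.

Airport 2 by 7772 ft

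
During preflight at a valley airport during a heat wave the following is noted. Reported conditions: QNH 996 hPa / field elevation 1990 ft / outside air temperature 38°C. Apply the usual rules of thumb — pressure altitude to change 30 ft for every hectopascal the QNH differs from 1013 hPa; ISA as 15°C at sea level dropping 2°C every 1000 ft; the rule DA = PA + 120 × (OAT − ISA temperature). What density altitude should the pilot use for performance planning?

Pressure altitude = 1990 + (1013 − 996) × 30 = 1990 + (+510) = 2500 ft.
ISA temperature at 2500 ft = 15 − 2 × (2500/1000) = 10°C.
ISA deviation = 38 − 10 = +28°C.
Density altitude = 2500 + 120 × (28) = 5860 ft.

5860 ft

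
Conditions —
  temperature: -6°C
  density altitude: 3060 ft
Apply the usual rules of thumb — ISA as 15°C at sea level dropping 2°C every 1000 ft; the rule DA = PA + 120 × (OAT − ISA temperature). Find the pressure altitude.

DA = PA + 120 × (OAT − (15 − 2·PA/1000)) = PA + 120·OAT − 1800 + 0.24·PA = 1.24·PA + 120·OAT − 1800.
So 1.24·PA = 3060 − 120 × (-6) + 1800 = 5580.
PA = 5580 / 1.24 = 4500 ft.

4500 ft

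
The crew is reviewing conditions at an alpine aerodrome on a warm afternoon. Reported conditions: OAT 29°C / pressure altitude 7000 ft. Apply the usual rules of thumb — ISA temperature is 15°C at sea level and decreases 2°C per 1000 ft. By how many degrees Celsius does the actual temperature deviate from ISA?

ISA temperature at 7000 ft = 15 − 2 × (7000/1000) = 1°C.
Deviation = OAT − ISA = 29 − 1 = +28°C.

ISA+28°C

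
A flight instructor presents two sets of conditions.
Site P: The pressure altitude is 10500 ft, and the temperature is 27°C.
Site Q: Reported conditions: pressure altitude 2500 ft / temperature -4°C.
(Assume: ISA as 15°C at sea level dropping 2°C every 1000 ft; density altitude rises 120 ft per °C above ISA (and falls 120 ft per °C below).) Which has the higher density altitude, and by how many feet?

Site P: ISA temp = -6°C, deviation +33°C, DA = 10500 + 120 × 33 = 14460 ft.
Site Q: ISA temp = 10°C, deviation -14°C, DA = 2500 + 120 × (-14) = 820 ft.
Site P is higher by 14460 − 820 = 13640 ft.

Site P by 13640 ft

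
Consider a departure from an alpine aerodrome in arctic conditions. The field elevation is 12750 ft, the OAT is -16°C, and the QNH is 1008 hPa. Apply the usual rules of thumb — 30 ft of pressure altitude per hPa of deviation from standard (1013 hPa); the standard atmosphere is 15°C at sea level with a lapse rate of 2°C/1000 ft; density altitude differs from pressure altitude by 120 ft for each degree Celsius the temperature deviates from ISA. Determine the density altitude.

Pressure altitude = 12750 + (1013 − 1008) × 30 = 12750 + (+150) = 12900 ft.
ISA temperature at 12900 ft = 15 − 2 × (12900/1000) = -10.8°C.
ISA deviation = -16 − (-10.8) = -5.2°C.
Density altitude = 12900 + 120 × (-5.2) = 12276 ft.

12276 ft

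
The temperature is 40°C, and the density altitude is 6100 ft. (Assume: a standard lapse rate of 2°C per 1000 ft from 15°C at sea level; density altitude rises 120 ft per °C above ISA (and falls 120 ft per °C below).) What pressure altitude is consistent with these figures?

DA = PA + 120 × (OAT − (15 − 2·PA/1000)) = PA + 120·OAT − 1800 + 0.24·PA = 1.24·PA + 120·OAT − 1800.
So 1.24·PA = 6100 − 120 × 40 + 1800 = 3100.
PA = 3100 / 1.24 = 2500 ft.

2500 ft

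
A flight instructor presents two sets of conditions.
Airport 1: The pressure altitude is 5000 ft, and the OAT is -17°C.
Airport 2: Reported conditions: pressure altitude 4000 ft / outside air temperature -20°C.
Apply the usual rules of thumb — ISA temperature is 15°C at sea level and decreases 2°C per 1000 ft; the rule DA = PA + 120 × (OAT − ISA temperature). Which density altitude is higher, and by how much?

Airport 1: ISA temp = 5°C, deviation -22°C, DA = 5000 + 120 × (-22) = 2360 ft.
Airport 2: ISA temp = 7°C, deviation -27°C, DA = 4000 + 120 × (-27) = 760 ft.
Airport 1 is higher by 2360 − 760 = 1600 ft.

Airport 1 by 1600 ft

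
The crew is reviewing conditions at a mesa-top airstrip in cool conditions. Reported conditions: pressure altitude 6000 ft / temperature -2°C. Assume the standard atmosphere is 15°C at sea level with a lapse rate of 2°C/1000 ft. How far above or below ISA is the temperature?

ISA-5°C

ISA temperature at 6000 ft = 15 − 2 × (6000/1000) = 3°C.
Deviation = OAT − ISA = -2 − 3 = -5°C.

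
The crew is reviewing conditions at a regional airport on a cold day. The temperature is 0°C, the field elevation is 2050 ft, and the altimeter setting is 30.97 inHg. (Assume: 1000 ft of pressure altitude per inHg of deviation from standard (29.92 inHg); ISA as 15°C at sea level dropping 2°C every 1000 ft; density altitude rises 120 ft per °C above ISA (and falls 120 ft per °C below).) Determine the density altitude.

-560 ft

Pressure altitude = 2050 + (29.92 − 30.97) × 1000 = 2050 + (-1050) = 1000 ft.
ISA temperature at 1000 ft = 15 − 2 × (1000/1000) = 13°C.
ISA deviation = 0 − 13 = -13°C.
Density altitude = 1000 + 120 × (-13) = -560 ft.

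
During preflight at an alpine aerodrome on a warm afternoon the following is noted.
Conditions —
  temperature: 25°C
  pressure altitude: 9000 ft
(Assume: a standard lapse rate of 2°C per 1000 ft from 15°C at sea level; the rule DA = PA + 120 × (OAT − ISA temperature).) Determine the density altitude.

12360 ft

ISA temperature at 9000 ft = 15 − 2 × (9000/1000) = -3°C.
ISA deviation = 25 − (-3) = +28°C.
Density altitude = 9000 + 120 × (28) = 9000 + (+3360) = 12360 ft.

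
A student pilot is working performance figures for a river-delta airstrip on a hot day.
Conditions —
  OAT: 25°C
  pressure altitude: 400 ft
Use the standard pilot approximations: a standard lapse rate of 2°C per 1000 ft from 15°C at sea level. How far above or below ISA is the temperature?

ISA temperature at 400 ft = 15 − 2 × (400/1000) = 14.2°C.
Deviation = OAT − ISA = 25 − 14.2 = +10.8°C.

ISA+10.8°C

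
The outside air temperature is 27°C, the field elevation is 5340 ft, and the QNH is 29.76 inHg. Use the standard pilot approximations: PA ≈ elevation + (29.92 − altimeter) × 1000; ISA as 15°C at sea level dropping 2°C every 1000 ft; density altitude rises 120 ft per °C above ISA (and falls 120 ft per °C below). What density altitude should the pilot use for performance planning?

Pressure altitude = 5340 + (29.92 − 29.76) × 1000 = 5340 + (+160) = 5500 ft.
ISA temperature at 5500 ft = 15 − 2 × (5500/1000) = 4°C.
ISA deviation = 27 − 4 = +23°C.
Density altitude = 5500 + 120 × (23) = 8260 ft.

8260 ft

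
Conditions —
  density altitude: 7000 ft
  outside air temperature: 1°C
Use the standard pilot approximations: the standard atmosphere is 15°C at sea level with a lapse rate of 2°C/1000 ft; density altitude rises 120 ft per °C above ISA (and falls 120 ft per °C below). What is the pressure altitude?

7000 ft

DA = PA + 120 × (OAT − (15 − 2·PA/1000)) = PA + 120·OAT − 1800 + 0.24·PA = 1.24·PA + 120·OAT − 1800.
So 1.24·PA = 7000 − 120 × 1 + 1800 = 8680.
PA = 8680 / 1.24 = 7000 ft.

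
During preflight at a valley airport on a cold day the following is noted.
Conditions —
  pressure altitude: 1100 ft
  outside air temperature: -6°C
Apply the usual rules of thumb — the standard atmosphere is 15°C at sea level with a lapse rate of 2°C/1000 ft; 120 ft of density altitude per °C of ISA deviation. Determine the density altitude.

ISA temperature at 1100 ft = 15 − 2 × (1100/1000) = 12.8°C.
ISA deviation = -6 − 12.8 = -18.8°C.
Density altitude = 1100 + 120 × (-18.8) = 1100 + (-2256) = -1156 ft.

-1156 ft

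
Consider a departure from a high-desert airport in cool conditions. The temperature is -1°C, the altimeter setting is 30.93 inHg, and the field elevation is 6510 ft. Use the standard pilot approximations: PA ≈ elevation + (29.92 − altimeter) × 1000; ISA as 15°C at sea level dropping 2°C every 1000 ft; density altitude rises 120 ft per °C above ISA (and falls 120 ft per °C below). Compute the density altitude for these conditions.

4900 ft

Pressure altitude = 6510 + (29.92 − 30.93) × 1000 = 6510 + (-1010) = 5500 ft.
ISA temperature at 5500 ft = 15 − 2 × (5500/1000) = 4°C.
ISA deviation = -1 − 4 = -5°C.
Density altitude = 5500 + 120 × (-5) = 4900 ft.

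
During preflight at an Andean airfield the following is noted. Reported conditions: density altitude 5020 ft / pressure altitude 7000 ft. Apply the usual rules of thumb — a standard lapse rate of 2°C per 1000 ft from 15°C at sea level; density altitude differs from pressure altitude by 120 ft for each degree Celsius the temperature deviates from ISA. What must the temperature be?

Density altitude − pressure altitude = 5020 − 7000 = -1980 ft.
At 120 ft/°C that is an ISA deviation of -1980/120 = -16.5°C.
ISA temperature at 7000 ft = 15 − 2 × (7000/1000) = 1°C.
OAT = ISA + deviation = 1 + (-16.5) = -15.5°C.

-15.5°C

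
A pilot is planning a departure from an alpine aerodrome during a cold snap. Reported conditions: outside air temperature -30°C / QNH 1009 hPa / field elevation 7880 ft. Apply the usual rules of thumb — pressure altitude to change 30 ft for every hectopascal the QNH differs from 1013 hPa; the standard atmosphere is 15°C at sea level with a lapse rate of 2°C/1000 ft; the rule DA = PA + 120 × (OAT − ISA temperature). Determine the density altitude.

Pressure altitude = 7880 + (1013 − 1009) × 30 = 7880 + (+120) = 8000 ft.
ISA temperature at 8000 ft = 15 − 2 × (8000/1000) = -1°C.
ISA deviation = -30 − (-1) = -29°C.
Density altitude = 8000 + 120 × (-29) = 4520 ft.

4520 ft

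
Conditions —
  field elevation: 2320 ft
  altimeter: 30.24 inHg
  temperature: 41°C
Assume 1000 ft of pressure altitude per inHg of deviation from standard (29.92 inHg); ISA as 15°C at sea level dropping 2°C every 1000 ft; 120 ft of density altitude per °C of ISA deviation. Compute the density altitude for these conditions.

5600 ft

Pressure altitude = 2320 + (29.92 − 30.24) × 1000 = 2320 + (-320) = 2000 ft.
ISA temperature at 2000 ft = 15 − 2 × (2000/1000) = 11°C.
ISA deviation = 41 − 11 = +30°C.
Density altitude = 2000 + 120 × (30) = 5600 ft.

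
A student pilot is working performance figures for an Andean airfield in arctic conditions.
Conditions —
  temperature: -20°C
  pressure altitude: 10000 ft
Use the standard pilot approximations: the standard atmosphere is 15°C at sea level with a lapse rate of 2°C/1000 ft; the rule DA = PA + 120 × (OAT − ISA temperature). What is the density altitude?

8200 ft

ISA temperature at 10000 ft = 15 − 2 × (10000/1000) = -5°C.
ISA deviation = -20 − (-5) = -15°C.
Density altitude = 10000 + 120 × (-15) = 10000 + (-1800) = 8200 ft.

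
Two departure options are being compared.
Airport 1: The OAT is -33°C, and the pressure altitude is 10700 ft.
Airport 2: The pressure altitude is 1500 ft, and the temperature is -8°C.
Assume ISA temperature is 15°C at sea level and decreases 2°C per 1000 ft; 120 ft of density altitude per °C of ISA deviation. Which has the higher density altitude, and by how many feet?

Airport 1 by 8408 ft

Airport 1: ISA temp = -6.4°C, deviation -26.6°C, DA = 10700 + 120 × (-26.6) = 7508 ft.
Airport 2: ISA temp = 12°C, deviation -20°C, DA = 1500 + 120 × (-20) = -900 ft.
Airport 1 is higher by 7508 − (-900) = 8408 ft.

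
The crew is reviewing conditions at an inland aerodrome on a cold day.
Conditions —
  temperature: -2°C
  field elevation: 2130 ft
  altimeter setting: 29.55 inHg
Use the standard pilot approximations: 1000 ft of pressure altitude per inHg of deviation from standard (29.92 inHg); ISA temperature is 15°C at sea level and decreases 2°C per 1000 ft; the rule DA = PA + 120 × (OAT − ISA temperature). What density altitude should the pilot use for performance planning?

1060 ft

Pressure altitude = 2130 + (29.92 − 29.55) × 1000 = 2130 + (+370) = 2500 ft.
ISA temperature at 2500 ft = 15 − 2 × (2500/1000) = 10°C.
ISA deviation = -2 − 10 = -12°C.
Density altitude = 2500 + 120 × (-12) = 1060 ft.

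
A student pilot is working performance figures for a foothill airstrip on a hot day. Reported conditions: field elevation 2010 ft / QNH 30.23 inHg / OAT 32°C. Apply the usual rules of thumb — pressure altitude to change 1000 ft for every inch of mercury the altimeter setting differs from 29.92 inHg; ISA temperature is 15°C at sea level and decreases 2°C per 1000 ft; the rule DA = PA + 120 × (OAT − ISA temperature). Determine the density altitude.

4148 ft

Pressure altitude = 2010 + (29.92 − 30.23) × 1000 = 2010 + (-310) = 1700 ft.
ISA temperature at 1700 ft = 15 − 2 × (1700/1000) = 11.6°C.
ISA deviation = 32 − 11.6 = +20.4°C.
Density altitude = 1700 + 120 × (20.4) = 4148 ft.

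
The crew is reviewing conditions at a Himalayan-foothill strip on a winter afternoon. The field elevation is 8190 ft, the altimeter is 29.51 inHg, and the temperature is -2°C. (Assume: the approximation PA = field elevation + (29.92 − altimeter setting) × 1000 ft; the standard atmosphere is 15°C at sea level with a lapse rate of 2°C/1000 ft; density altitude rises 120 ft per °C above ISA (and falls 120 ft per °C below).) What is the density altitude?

Pressure altitude = 8190 + (29.92 − 29.51) × 1000 = 8190 + (+410) = 8600 ft.
ISA temperature at 8600 ft = 15 − 2 × (8600/1000) = -2.2°C.
ISA deviation = -2 − (-2.2) = +0.2°C.
Density altitude = 8600 + 120 × (0.2) = 8624 ft.

8624 ft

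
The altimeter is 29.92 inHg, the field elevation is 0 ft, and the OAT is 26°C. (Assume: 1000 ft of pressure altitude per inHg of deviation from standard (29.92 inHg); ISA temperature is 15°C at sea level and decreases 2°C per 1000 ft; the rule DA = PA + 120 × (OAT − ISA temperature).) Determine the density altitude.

Pressure altitude = 0 + (29.92 − 29.92) × 1000 = 0 + (0) = 0 ft.
ISA temperature at 0 ft = 15 − 2 × (0/1000) = 15°C.
ISA deviation = 26 − 15 = +11°C.
Density altitude = 0 + 120 × (11) = 1320 ft.

1320 ft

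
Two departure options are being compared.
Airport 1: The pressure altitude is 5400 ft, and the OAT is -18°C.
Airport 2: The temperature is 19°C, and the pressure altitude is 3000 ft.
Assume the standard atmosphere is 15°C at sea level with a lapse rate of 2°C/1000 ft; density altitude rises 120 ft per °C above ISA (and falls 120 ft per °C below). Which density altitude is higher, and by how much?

Airport 2 by 1464 ft

Airport 1: ISA temp = 4.2°C, deviation -22.2°C, DA = 5400 + 120 × (-22.2) = 2736 ft.
Airport 2: ISA temp = 9°C, deviation +10°C, DA = 3000 + 120 × 10 = 4200 ft.
Airport 2 is higher by 4200 − 2736 = 1464 ft.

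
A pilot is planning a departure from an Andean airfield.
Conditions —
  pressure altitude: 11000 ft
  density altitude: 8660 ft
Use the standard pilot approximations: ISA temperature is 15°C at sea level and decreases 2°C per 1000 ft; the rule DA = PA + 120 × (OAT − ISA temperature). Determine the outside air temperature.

Density altitude − pressure altitude = 8660 − 11000 = -2340 ft.
At 120 ft/°C that is an ISA deviation of -2340/120 = -19.5°C.
ISA temperature at 11000 ft = 15 − 2 × (11000/1000) = -7°C.
OAT = ISA + deviation = -7 + (-19.5) = -26.5°C.

-26.5°C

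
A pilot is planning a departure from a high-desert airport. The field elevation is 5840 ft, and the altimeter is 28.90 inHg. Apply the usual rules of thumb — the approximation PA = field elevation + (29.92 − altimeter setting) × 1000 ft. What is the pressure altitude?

6860 ft

Pressure correction = (29.92 − 28.90) × 1000 = +1020 ft.
Pressure altitude = 5840 + (+1020) = 6860 ft.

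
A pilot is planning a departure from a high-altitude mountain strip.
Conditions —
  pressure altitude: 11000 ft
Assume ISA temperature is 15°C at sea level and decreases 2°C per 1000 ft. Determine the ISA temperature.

-7°C

ISA temperature = 15 − 2 × (11000/1000) = 15 − 22 = -7°C.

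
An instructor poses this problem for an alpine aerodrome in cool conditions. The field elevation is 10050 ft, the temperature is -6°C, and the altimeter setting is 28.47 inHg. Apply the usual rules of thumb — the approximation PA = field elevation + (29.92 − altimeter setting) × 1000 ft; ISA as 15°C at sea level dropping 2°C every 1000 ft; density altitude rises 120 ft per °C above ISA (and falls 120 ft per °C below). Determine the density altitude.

Pressure altitude = 10050 + (29.92 − 28.47) × 1000 = 10050 + (+1450) = 11500 ft.
ISA temperature at 11500 ft = 15 − 2 × (11500/1000) = -8°C.
ISA deviation = -6 − (-8) = +2°C.
Density altitude = 11500 + 120 × (2) = 11740 ft.

11740 ft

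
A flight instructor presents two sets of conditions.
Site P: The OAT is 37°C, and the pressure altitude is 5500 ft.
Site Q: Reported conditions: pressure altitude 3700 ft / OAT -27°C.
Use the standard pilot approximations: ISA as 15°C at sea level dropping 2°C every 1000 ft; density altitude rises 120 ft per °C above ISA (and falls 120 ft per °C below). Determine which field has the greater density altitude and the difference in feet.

Site P by 9912 ft

Site P: ISA temp = 4°C, deviation +33°C, DA = 5500 + 120 × 33 = 9460 ft.
Site Q: ISA temp = 7.6°C, deviation -34.6°C, DA = 3700 + 120 × (-34.6) = -452 ft.
Site P is higher by 9460 − (-452) = 9912 ft.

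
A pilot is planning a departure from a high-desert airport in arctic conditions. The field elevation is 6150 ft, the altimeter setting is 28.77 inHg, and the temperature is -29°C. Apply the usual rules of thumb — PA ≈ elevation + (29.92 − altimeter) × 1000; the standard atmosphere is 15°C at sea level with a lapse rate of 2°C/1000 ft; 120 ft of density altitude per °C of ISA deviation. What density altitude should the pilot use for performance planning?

Pressure altitude = 6150 + (29.92 − 28.77) × 1000 = 6150 + (+1150) = 7300 ft.
ISA temperature at 7300 ft = 15 − 2 × (7300/1000) = 0.4°C.
ISA deviation = -29 − 0.4 = -29.4°C.
Density altitude = 7300 + 120 × (-29.4) = 3772 ft.

3772 ft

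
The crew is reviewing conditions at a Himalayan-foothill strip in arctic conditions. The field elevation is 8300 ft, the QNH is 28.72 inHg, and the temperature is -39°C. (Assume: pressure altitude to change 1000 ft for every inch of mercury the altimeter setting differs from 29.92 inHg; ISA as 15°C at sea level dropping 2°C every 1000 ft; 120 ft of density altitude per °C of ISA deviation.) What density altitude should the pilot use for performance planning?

5300 ft

Pressure altitude = 8300 + (29.92 − 28.72) × 1000 = 8300 + (+1200) = 9500 ft.
ISA temperature at 9500 ft = 15 − 2 × (9500/1000) = -4°C.
ISA deviation = -39 − (-4) = -35°C.
Density altitude = 9500 + 120 × (-35) = 5300 ft.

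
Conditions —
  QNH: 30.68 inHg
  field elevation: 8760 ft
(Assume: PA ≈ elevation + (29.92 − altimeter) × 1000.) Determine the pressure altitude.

Pressure correction = (29.92 − 30.68) × 1000 = -760 ft.
Pressure altitude = 8760 + (-760) = 8000 ft.

8000 ft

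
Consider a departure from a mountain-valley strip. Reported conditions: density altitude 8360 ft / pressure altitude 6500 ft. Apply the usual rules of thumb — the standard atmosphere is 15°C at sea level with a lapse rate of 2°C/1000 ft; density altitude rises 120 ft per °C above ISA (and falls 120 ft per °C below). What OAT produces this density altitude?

17.5°C

Density altitude − pressure altitude = 8360 − 6500 = +1860 ft.
At 120 ft/°C that is an ISA deviation of 1860/120 = +15.5°C.
ISA temperature at 6500 ft = 15 − 2 × (6500/1000) = 2°C.
OAT = ISA + deviation = 2 + (+15.5) = 17.5°C.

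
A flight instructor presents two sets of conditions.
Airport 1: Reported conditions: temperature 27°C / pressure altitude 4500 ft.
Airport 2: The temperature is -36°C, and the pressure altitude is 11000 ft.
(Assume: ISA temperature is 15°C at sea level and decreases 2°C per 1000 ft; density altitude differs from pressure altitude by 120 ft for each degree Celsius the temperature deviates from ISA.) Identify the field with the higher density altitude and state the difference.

Airport 1: ISA temp = 6°C, deviation +21°C, DA = 4500 + 120 × 21 = 7020 ft.
Airport 2: ISA temp = -7°C, deviation -29°C, DA = 11000 + 120 × (-29) = 7520 ft.
Airport 2 is higher by 7520 − 7020 = 500 ft.

Airport 2 by 500 ft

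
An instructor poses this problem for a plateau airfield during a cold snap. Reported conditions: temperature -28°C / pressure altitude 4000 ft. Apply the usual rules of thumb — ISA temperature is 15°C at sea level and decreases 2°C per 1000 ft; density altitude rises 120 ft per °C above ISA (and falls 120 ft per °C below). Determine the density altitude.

ISA temperature at 4000 ft = 15 − 2 × (4000/1000) = 7°C.
ISA deviation = -28 − 7 = -35°C.
Density altitude = 4000 + 120 × (-35) = 4000 + (-4200) = -200 ft.

-200 ft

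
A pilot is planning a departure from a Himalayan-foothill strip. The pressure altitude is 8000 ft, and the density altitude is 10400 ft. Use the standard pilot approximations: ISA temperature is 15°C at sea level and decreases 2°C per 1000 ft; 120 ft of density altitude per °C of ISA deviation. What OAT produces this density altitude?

19°C

Density altitude − pressure altitude = 10400 − 8000 = +2400 ft.
At 120 ft/°C that is an ISA deviation of 2400/120 = +20°C.
ISA temperature at 8000 ft = 15 − 2 × (8000/1000) = -1°C.
OAT = ISA + deviation = -1 + (+20) = 19°C.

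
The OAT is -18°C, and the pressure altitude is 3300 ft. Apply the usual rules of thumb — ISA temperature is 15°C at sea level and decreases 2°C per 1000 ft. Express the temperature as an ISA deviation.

ISA-26.4°C

ISA temperature at 3300 ft = 15 − 2 × (3300/1000) = 8.4°C.
Deviation = OAT − ISA = -18 − 8.4 = -26.4°C.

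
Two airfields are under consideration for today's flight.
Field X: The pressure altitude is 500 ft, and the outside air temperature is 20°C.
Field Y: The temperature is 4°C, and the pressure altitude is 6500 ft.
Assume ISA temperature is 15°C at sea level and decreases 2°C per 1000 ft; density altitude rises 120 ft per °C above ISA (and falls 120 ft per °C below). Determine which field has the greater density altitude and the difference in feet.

Field X: ISA temp = 14°C, deviation +6°C, DA = 500 + 120 × 6 = 1220 ft.
Field Y: ISA temp = 2°C, deviation +2°C, DA = 6500 + 120 × 2 = 6740 ft.
Field Y is higher by 6740 − 1220 = 5520 ft.

Field Y by 5520 ft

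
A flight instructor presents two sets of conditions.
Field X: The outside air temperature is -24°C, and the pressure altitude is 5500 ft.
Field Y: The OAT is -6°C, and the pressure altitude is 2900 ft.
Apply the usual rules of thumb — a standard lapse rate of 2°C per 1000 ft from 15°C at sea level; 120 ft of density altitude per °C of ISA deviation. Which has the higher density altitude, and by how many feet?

Field X by 1064 ft

Field X: ISA temp = 4°C, deviation -28°C, DA = 5500 + 120 × (-28) = 2140 ft.
Field Y: ISA temp = 9.2°C, deviation -15.2°C, DA = 2900 + 120 × (-15.2) = 1076 ft.
Field X is higher by 2140 − 1076 = 1064 ft.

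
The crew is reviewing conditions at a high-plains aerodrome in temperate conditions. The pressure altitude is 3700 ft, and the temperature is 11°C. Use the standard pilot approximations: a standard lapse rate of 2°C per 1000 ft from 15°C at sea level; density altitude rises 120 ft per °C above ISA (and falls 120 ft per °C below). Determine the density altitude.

ISA temperature at 3700 ft = 15 − 2 × (3700/1000) = 7.6°C.
ISA deviation = 11 − 7.6 = +3.4°C.
Density altitude = 3700 + 120 × (3.4) = 3700 + (+408) = 4108 ft.

4108 ft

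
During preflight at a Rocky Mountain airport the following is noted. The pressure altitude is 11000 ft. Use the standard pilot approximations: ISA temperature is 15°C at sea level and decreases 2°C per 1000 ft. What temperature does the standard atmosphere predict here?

-7°C

ISA temperature = 15 − 2 × (11000/1000) = 15 − 22 = -7°C.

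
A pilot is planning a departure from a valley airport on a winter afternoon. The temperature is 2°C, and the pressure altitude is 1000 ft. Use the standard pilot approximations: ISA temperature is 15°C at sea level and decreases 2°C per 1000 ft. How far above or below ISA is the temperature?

ISA temperature at 1000 ft = 15 − 2 × (1000/1000) = 13°C.
Deviation = OAT − ISA = 2 − 13 = -11°C.

ISA-11°C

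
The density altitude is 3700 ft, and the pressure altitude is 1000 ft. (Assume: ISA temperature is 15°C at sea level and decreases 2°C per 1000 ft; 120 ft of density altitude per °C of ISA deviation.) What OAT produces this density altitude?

Density altitude − pressure altitude = 3700 − 1000 = +2700 ft.
At 120 ft/°C that is an ISA deviation of 2700/120 = +22.5°C.
ISA temperature at 1000 ft = 15 − 2 × (1000/1000) = 13°C.
OAT = ISA + deviation = 13 + (+22.5) = 35.5°C.

35.5°C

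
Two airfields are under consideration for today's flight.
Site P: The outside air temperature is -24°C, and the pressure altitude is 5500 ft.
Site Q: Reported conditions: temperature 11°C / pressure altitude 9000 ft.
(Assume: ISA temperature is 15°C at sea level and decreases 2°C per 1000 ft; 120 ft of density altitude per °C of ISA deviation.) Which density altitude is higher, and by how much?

Site Q by 8540 ft

Site P: ISA temp = 4°C, deviation -28°C, DA = 5500 + 120 × (-28) = 2140 ft.
Site Q: ISA temp = -3°C, deviation +14°C, DA = 9000 + 120 × 14 = 10680 ft.
Site Q is higher by 10680 − 2140 = 8540 ft.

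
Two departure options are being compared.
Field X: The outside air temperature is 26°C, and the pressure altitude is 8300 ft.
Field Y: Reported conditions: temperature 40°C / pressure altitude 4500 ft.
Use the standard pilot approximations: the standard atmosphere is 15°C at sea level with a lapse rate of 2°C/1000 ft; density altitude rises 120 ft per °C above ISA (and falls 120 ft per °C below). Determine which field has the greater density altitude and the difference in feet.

Field X: ISA temp = -1.6°C, deviation +27.6°C, DA = 8300 + 120 × 27.6 = 11612 ft.
Field Y: ISA temp = 6°C, deviation +34°C, DA = 4500 + 120 × 34 = 8580 ft.
Field X is higher by 11612 − 8580 = 3032 ft.

Field X by 3032 ft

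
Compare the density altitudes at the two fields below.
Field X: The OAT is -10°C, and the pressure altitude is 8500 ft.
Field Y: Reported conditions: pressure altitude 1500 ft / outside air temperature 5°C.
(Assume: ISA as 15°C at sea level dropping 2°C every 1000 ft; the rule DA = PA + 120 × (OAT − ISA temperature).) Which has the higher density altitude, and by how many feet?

Field X: ISA temp = -2°C, deviation -8°C, DA = 8500 + 120 × (-8) = 7540 ft.
Field Y: ISA temp = 12°C, deviation -7°C, DA = 1500 + 120 × (-7) = 660 ft.
Field X is higher by 7540 − 660 = 6880 ft.

Field X by 6880 ft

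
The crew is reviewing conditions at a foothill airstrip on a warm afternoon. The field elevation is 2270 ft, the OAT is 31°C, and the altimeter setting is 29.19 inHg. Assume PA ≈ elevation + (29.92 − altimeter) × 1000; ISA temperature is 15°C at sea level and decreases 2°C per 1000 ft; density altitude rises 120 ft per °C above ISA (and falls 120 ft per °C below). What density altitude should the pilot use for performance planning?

Pressure altitude = 2270 + (29.92 − 29.19) × 1000 = 2270 + (+730) = 3000 ft.
ISA temperature at 3000 ft = 15 − 2 × (3000/1000) = 9°C.
ISA deviation = 31 − 9 = +22°C.
Density altitude = 3000 + 120 × (22) = 5640 ft.

5640 ft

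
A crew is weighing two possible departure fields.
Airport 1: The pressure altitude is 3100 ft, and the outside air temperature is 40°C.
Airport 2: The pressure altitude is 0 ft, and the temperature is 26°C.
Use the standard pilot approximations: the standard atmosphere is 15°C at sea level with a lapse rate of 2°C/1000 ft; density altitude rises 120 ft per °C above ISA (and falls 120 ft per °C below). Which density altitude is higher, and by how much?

Airport 1 by 5524 ft

Airport 1: ISA temp = 8.8°C, deviation +31.2°C, DA = 3100 + 120 × 31.2 = 6844 ft.
Airport 2: ISA temp = 15°C, deviation +11°C, DA = 0 + 120 × 11 = 1320 ft.
Airport 1 is higher by 6844 − 1320 = 5524 ft.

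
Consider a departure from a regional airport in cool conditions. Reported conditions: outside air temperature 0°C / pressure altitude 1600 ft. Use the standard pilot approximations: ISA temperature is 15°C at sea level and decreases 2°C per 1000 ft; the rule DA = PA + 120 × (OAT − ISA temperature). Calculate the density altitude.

ISA temperature at 1600 ft = 15 − 2 × (1600/1000) = 11.8°C.
ISA deviation = 0 − 11.8 = -11.8°C.
Density altitude = 1600 + 120 × (-11.8) = 1600 + (-1416) = 184 ft.

184 ft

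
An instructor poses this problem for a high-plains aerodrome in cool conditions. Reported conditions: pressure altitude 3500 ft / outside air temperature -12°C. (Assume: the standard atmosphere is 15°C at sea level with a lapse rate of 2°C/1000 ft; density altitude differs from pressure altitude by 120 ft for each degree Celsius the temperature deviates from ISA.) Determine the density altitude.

ISA temperature at 3500 ft = 15 − 2 × (3500/1000) = 8°C.
ISA deviation = -12 − 8 = -20°C.
Density altitude = 3500 + 120 × (-20) = 3500 + (-2400) = 1100 ft.

1100 ft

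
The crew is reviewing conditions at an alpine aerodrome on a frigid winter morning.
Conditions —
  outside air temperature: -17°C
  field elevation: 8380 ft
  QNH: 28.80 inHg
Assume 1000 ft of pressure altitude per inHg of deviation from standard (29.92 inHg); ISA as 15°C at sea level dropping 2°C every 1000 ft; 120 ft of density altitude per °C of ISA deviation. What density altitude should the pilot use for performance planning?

7940 ft

Pressure altitude = 8380 + (29.92 − 28.80) × 1000 = 8380 + (+1120) = 9500 ft.
ISA temperature at 9500 ft = 15 − 2 × (9500/1000) = -4°C.
ISA deviation = -17 − (-4) = -13°C.
Density altitude = 9500 + 120 × (-13) = 7940 ft.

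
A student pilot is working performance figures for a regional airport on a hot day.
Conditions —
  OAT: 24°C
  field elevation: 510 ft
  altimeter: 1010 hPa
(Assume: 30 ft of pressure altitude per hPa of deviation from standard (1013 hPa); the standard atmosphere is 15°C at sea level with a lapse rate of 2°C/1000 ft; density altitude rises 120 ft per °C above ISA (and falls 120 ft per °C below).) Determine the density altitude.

Pressure altitude = 510 + (1013 − 1010) × 30 = 510 + (+90) = 600 ft.
ISA temperature at 600 ft = 15 − 2 × (600/1000) = 13.8°C.
ISA deviation = 24 − 13.8 = +10.2°C.
Density altitude = 600 + 120 × (10.2) = 1824 ft.

1824 ft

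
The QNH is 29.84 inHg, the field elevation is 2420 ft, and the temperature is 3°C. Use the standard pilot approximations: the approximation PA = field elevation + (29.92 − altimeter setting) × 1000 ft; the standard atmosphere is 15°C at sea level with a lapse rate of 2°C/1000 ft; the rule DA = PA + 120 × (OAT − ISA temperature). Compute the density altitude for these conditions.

Pressure altitude = 2420 + (29.92 − 29.84) × 1000 = 2420 + (+80) = 2500 ft.
ISA temperature at 2500 ft = 15 − 2 × (2500/1000) = 10°C.
ISA deviation = 3 − 10 = -7°C.
Density altitude = 2500 + 120 × (-7) = 1660 ft.

1660 ft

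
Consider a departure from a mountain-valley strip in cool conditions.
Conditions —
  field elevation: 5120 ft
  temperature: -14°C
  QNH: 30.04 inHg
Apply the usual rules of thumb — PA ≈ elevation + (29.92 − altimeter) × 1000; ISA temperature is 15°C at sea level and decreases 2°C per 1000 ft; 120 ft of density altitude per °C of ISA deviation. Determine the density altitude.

Pressure altitude = 5120 + (29.92 − 30.04) × 1000 = 5120 + (-120) = 5000 ft.
ISA temperature at 5000 ft = 15 − 2 × (5000/1000) = 5°C.
ISA deviation = -14 − 5 = -19°C.
Density altitude = 5000 + 120 × (-19) = 2720 ft.

2720 ft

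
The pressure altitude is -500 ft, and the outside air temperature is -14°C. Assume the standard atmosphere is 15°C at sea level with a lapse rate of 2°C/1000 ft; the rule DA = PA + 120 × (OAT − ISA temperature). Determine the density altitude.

ISA temperature at -500 ft = 15 − 2 × (-500/1000) = 16°C.
ISA deviation = -14 − 16 = -30°C.
Density altitude = -500 + 120 × (-30) = -500 + (-3600) = -4100 ft.

-4100 ft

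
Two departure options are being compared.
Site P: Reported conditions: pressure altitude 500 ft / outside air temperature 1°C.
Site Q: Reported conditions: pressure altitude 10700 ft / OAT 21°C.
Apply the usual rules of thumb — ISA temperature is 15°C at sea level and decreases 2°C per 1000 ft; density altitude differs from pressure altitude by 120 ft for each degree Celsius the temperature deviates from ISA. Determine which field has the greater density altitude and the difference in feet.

Site P: ISA temp = 14°C, deviation -13°C, DA = 500 + 120 × (-13) = -1060 ft.
Site Q: ISA temp = -6.4°C, deviation +27.4°C, DA = 10700 + 120 × 27.4 = 13988 ft.
Site Q is higher by 13988 − (-1060) = 15048 ft.

Site Q by 15048 ft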